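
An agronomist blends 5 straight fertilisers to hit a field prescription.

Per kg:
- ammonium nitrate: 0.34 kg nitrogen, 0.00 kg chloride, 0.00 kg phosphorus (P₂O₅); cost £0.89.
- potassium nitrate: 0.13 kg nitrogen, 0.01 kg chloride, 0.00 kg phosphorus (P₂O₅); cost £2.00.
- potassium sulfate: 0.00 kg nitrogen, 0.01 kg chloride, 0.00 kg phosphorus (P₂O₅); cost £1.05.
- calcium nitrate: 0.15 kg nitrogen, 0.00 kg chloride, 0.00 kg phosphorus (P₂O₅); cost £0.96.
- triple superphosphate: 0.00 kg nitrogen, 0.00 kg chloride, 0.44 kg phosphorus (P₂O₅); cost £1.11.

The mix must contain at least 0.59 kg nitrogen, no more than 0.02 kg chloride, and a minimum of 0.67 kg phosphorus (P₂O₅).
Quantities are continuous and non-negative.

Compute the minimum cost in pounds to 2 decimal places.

£3.23

Let x1 = kg of ammonium nitrate, x2 = kg of potassium nitrate, x3 = kg of potassium sulfate, x4 = kg of calcium nitrate, x5 = kg of triple superphosphate.
Minimize 0.89x1 + 2x2 + 1.05x3 + 0.96x4 + 1.11x5 s.t.:
  0.34x1 + 0.13x2 + 0.15x4 ≥ 0.59   (nitrogen)
  0.01x2 + 0.01x3 ≤ 0.02   (chloride)
  0.44x5 ≥ 0.67   (phosphorus (P₂O₅))
  x1, x2, x3, x4, x5 ≥ 0.
At the optimum only ammonium nitrate, triple superphosphate are positive (potassium nitrate, potassium sulfate, calcium nitrate = 0). There the nitrogen and phosphorus (P₂O₅) constraints are tight.
That vertex is x1 = 1.735, x5 = 1.523.
Cost = 0.89·1.735 + 1.11·1.523 = 3.2347.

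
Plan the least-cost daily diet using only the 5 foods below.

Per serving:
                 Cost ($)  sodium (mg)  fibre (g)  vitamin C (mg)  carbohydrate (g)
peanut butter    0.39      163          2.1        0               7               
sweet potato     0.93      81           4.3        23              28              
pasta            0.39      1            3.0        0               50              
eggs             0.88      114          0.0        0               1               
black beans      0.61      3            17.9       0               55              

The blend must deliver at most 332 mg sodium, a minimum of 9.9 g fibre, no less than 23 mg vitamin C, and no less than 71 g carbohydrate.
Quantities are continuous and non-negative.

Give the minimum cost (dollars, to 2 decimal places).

Treat it as an LP. Let x1 = servings of peanut butter, x2 = servings of sweet potato, x3 = servings of pasta, x4 = servings of eggs, x5 = servings of black beans.
Minimize 0.39x1 + 0.93x2 + 0.39x3 + 0.88x4 + 0.61x5 with:
  163x1 + 81x2 + 1x3 + 114x4 + 3x5 ≤ 332   (sodium)
  2.1x1 + 4.3x2 + 3x3 + 17.9x5 ≥ 9.9   (fibre)
  23x2 ≥ 23   (vitamin C)
  7x1 + 28x2 + 50x3 + 1x4 + 55x5 ≥ 71   (carbohydrate)
  x1, x2, x3, x4, x5 ≥ 0.
The cheapest feasible vertex uses only sweet potato, pasta, black beans; peanut butter, eggs are not used. The fibre, vitamin C, carbohydrate requirements are met with equality.
That vertex is x2 = 1, x3 = 0.6325, x5 = 0.2068.
Cost = 0.93·1 + 0.39·0.6325 + 0.61·0.2068 = 1.3028.

$1.30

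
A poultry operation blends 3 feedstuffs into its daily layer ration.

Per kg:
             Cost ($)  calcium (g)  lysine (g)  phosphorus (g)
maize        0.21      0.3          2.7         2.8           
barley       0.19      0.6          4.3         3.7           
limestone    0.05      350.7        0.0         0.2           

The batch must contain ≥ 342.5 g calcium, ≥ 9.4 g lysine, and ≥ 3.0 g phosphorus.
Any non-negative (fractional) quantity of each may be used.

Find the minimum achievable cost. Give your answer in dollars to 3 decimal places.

$0.464

Let x1 = kg of maize, x2 = kg of barley, x3 = kg of limestone.
min 0.21x1 + 0.19x2 + 0.05x3 s.t.:
  0.3x1 + 0.6x2 + 350.7x3 ≥ 342.5   (calcium)
  2.7x1 + 4.3x2 ≥ 9.4   (lysine)
  2.8x1 + 3.7x2 + 0.2x3 ≥ 3   (phosphorus)
  x1, x2, x3 ≥ 0.
The optimal basis is {barley, limestone}; maize drops out. Binding constraints: calcium and lysine.
So barley = 2.186 kg, limestone = 0.9729 kg.
Cost = 0.19·2.186 + 0.05·0.9729 = 0.46399.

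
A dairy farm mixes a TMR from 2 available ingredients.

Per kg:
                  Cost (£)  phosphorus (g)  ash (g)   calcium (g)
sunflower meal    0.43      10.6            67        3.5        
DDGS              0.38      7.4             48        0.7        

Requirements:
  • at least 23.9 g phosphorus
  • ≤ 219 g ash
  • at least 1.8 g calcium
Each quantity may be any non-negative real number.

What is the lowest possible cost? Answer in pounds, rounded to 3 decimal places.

Treat it as an LP. Let x1 = kg of sunflower meal, x2 = kg of DDGS.
min 0.43x1 + 0.38x2 s.t.:
  10.6x1 + 7.4x2 ≥ 23.9   (phosphorus)
  67x1 + 48x2 ≤ 219   (ash)
  3.5x1 + 0.7x2 ≥ 1.8   (calcium)
  x1, x2 ≥ 0.
The minimum-cost mix takes nothing from DDGS — only sunflower meal. The phosphorus requirement is met with equality.
So sunflower meal = 2.255 kg.
Objective = 0.43·2.255 = 0.96965.

£0.970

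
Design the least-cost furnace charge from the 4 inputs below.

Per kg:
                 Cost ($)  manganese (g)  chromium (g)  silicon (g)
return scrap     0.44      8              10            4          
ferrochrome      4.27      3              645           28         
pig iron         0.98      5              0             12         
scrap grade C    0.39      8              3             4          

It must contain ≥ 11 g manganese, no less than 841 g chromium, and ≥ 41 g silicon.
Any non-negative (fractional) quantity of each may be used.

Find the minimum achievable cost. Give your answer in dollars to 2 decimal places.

$5.98

Treat it as an LP. Let x1 = kg of return scrap, x2 = kg of ferrochrome, x3 = kg of pig iron, x4 = kg of scrap grade C.
Minimize 0.44x1 + 4.27x2 + 0.98x3 + 0.39x4 s.t.:
  8x1 + 3x2 + 5x3 + 8x4 ≥ 11   (manganese)
  10x1 + 645x2 + 3x4 ≥ 841   (chromium)
  4x1 + 28x2 + 12x3 + 4x4 ≥ 41   (silicon)
  x1, x2, x3, x4 ≥ 0.
The minimum-cost mix takes nothing from return scrap — only ferrochrome, pig iron, scrap grade C. The manganese, chromium, silicon requirements are met with equality.
That vertex is x2 = 1.3, x3 = 0.1103, x4 = 0.8185.
Total cost: 4.27·1.3 + 0.98·0.1103 + 0.39·0.8185 = 5.9783.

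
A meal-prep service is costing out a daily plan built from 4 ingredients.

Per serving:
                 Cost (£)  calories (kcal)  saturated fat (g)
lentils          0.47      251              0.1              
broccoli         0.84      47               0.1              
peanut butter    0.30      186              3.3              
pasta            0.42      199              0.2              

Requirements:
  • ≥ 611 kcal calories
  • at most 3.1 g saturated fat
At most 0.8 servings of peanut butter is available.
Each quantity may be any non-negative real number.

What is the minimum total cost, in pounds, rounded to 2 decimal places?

£1.11

This is a linear program. Let x1 = servings of lentils, x2 = servings of broccoli, x3 = servings of peanut butter, x4 = servings of pasta.
Minimise 0.47x1 + 0.84x2 + 0.3x3 + 0.42x4 with:
  251x1 + 47x2 + 186x3 + 199x4 ≥ 611   (calories)
  0.1x1 + 0.1x2 + 3.3x3 + 0.2x4 ≤ 3.1   (saturated fat)
  x3 ≤ 0.8
  x1, x2, x3, x4 ≥ 0.
The cheapest feasible vertex uses only lentils, peanut butter; broccoli, pasta are not used. The calories and the peanut butter cap requirements are met with equality.
Optimal quantities: lentils = 1.841 servings, peanut butter = 0.8 servings.
Objective = 0.47·1.841 + 0.3·0.8 = 1.1053.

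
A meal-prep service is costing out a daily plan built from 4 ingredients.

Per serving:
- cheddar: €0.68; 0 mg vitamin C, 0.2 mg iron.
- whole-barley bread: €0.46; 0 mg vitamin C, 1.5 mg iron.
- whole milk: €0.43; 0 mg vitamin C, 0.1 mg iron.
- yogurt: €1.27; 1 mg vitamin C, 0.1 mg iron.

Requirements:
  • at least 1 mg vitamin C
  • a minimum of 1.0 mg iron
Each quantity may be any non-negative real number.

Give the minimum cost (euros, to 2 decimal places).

Treat it as an LP. Let x1 = servings of cheddar, x2 = servings of whole-barley bread, x3 = servings of whole milk, x4 = servings of yogurt.
min 0.68x1 + 0.46x2 + 0.43x3 + 1.27x4 subject to:
  1x4 ≥ 1   (vitamin C)
  0.2x1 + 1.5x2 + 0.1x3 + 0.1x4 ≥ 1   (iron)
  x1, x2, x3, x4 ≥ 0.
At the optimum only whole-barley bread, yogurt are positive (cheddar, whole milk = 0). The vitamin C and iron requirements are met with equality.
Optimal quantities: whole-barley bread = 0.6 servings, yogurt = 1 serving.
Objective = 0.46·0.6 + 1.27·1 = 1.5460.

€1.55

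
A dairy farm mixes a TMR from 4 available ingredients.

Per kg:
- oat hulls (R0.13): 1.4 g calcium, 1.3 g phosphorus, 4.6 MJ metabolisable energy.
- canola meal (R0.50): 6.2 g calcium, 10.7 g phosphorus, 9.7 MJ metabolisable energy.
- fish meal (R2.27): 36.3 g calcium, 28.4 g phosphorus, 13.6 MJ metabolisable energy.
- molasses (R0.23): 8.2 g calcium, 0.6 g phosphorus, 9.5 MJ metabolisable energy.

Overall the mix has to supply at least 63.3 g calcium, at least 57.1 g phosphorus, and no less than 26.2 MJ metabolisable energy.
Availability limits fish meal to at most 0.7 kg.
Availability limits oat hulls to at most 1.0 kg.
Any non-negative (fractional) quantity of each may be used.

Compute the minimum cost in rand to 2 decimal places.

R3.45

Set it up as a linear program. Let x1 = kg of oat hulls, x2 = kg of canola meal, x3 = kg of fish meal, x4 = kg of molasses.
Minimize 0.13x1 + 0.5x2 + 2.27x3 + 0.23x4 s.t.:
  1.4x1 + 6.2x2 + 36.3x3 + 8.2x4 ≥ 63.3   (calcium)
  1.3x1 + 10.7x2 + 28.4x3 + 0.6x4 ≥ 57.1   (phosphorus)
  4.6x1 + 9.7x2 + 13.6x3 + 9.5x4 ≥ 26.2   (metabolisable energy)
  x3 ≤ 0.7
  x1 ≤ 1
  x1, x2, x3, x4 ≥ 0.
At the optimum only canola meal, molasses are positive (oat hulls, fish meal = 0). There the calcium and phosphorus constraints are tight.
Solving gives x2 = 5.121, x4 = 3.848.
Hence cost = 0.5·5.121 + 0.23·3.848 = R3.4455.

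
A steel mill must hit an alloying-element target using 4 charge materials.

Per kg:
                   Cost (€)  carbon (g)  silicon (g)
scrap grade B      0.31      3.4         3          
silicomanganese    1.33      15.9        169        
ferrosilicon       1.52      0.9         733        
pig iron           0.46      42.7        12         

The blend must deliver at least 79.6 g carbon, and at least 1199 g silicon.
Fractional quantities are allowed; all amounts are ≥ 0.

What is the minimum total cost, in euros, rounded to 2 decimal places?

€3.28

Set it up as a linear program. Let x1 = kg of scrap grade B, x2 = kg of silicomanganese, x3 = kg of ferrosilicon, x4 = kg of pig iron.
min 0.31x1 + 1.33x2 + 1.52x3 + 0.46x4 subject to:
  3.4x1 + 15.9x2 + 0.9x3 + 42.7x4 ≥ 79.6   (carbon)
  3x1 + 169x2 + 733x3 + 12x4 ≥ 1199   (silicon)
  x1, x2, x3, x4 ≥ 0.
The cheapest feasible vertex uses only ferrosilicon, pig iron; scrap grade B, silicomanganese are not used. There the carbon and silicon constraints are tight.
So ferrosilicon = 1.606 kg, pig iron = 1.83 kg.
Objective = 1.52·1.606 + 0.46·1.83 = 3.2829.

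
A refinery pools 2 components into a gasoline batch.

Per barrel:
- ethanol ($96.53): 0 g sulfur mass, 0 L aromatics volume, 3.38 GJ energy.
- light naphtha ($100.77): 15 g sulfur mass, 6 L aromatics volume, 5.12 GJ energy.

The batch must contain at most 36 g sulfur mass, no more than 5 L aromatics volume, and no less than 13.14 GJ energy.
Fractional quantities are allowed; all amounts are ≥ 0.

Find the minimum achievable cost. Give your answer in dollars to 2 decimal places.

Let x1 = barrels of ethanol, x2 = barrels of light naphtha.
Minimize 96.53x1 + 100.77x2 s.t.:
  15x2 ≤ 36   (sulfur mass)
  6x2 ≤ 5   (aromatics volume)
  3.38x1 + 5.12x2 ≥ 13.14   (energy)
  x1, x2 ≥ 0.
Both inputs are positive at the optimum. There the aromatics volume and energy constraints are tight.
Solving gives x1 = 2.6252, x2 = 0.83333.
Hence cost = 96.53·2.6252 + 100.77·0.83333 = $337.3852.

$337.39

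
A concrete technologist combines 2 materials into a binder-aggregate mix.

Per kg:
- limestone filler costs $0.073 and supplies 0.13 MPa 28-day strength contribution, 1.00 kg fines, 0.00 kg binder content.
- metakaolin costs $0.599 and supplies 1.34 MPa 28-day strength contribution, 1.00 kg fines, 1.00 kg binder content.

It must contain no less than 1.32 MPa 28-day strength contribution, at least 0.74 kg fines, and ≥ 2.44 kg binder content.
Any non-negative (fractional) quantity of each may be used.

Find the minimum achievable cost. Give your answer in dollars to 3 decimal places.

$1.462

Let x1 = kg of limestone filler, x2 = kg of metakaolin.
Minimize 0.073x1 + 0.599x2 with:
  0.13x1 + 1.34x2 ≥ 1.32   (28-day strength contribution)
  1x1 + 1x2 ≥ 0.74   (fines)
  1x2 ≥ 2.44   (binder content)
  x1, x2 ≥ 0.
The cheapest feasible vertex uses only metakaolin; limestone filler is not used. There the binder content constraint is tight.
That vertex is x2 = 2.44.
Objective = 0.599·2.44 = 1.46156.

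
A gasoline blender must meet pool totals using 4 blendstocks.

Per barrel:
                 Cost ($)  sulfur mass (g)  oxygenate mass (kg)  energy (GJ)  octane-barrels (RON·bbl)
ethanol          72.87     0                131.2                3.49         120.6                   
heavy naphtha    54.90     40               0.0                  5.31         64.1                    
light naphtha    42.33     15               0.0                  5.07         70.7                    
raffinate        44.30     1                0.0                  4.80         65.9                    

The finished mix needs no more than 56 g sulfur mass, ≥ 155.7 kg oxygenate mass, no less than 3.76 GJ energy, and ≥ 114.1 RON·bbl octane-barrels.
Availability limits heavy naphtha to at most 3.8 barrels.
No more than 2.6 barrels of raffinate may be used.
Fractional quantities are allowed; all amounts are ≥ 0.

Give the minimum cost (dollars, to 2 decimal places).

Let x1 = barrels of ethanol, x2 = barrels of heavy naphtha, x3 = barrels of light naphtha, x4 = barrels of raffinate.
Minimise 72.87x1 + 54.9x2 + 42.33x3 + 44.3x4 s.t.:
  40x2 + 15x3 + 1x4 ≤ 56   (sulfur mass)
  131.2x1 ≥ 155.7   (oxygenate mass)
  3.49x1 + 5.31x2 + 5.07x3 + 4.8x4 ≥ 3.76   (energy)
  120.6x1 + 64.1x2 + 70.7x3 + 65.9x4 ≥ 114.1   (octane-barrels)
  x2 ≤ 3.8
  x4 ≤ 2.6
  x1, x2, x3, x4 ≥ 0.
The minimum-cost mix takes nothing from heavy naphtha, light naphtha, raffinate — only ethanol. Binding constraint: oxygenate mass.
Solving gives x1 = 1.18674.
Hence cost = 72.87·1.18674 = $86.4777.

$86.48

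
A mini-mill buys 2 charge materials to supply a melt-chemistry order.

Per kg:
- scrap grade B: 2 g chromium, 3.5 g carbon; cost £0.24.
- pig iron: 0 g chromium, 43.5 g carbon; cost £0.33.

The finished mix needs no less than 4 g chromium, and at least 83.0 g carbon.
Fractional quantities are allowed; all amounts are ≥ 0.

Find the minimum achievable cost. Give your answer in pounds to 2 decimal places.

Let x1 = kg of scrap grade B, x2 = kg of pig iron.
Minimise 0.24x1 + 0.33x2 subject to:
  2x1 ≥ 4   (chromium)
  3.5x1 + 43.5x2 ≥ 83   (carbon)
  x1, x2 ≥ 0.
Both inputs are positive at the optimum. There the chromium and carbon constraints are tight.
So scrap grade B = 2 kg, pig iron = 1.747 kg.
Cost = 0.24·2 + 0.33·1.747 = 1.0565.

£1.06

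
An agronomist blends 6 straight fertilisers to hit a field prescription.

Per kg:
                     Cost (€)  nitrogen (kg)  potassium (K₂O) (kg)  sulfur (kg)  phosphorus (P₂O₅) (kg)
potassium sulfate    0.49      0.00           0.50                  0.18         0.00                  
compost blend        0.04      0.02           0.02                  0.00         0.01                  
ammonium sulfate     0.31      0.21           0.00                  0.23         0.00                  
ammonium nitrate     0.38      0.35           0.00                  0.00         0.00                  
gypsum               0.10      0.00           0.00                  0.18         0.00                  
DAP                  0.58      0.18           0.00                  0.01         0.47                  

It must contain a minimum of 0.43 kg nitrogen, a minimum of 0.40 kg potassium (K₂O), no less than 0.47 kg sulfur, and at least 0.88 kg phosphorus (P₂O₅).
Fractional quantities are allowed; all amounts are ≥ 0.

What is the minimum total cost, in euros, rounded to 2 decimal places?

Let x1 = kg of potassium sulfate, x2 = kg of compost blend, x3 = kg of ammonium sulfate, x4 = kg of ammonium nitrate, x5 = kg of gypsum, x6 = kg of DAP.
min 0.49x1 + 0.04x2 + 0.31x3 + 0.38x4 + 0.1x5 + 0.58x6 s.t.:
  0.02x2 + 0.21x3 + 0.35x4 + 0.18x6 ≥ 0.43   (nitrogen)
  0.5x1 + 0.02x2 ≥ 0.4   (potassium (K₂O))
  0.18x1 + 0.23x3 + 0.18x5 + 0.01x6 ≥ 0.47   (sulfur)
  0.01x2 + 0.47x6 ≥ 0.88   (phosphorus (P₂O₅))
  x1, x2, x3, x4, x5, x6 ≥ 0.
The optimal basis is {potassium sulfate, compost blend, gypsum, DAP}; ammonium sulfate, ammonium nitrate drop out. Binding constraints: nitrogen, potassium (K₂O), sulfur, phosphorus (P₂O₅).
So potassium sulfate = 0.57 kg, compost blend = 5.75 kg, gypsum = 1.944 kg, DAP = 1.75 kg.
Total cost: 0.49·0.57 + 0.04·5.75 + 0.1·1.944 + 0.58·1.75 = 1.7187.

€1.72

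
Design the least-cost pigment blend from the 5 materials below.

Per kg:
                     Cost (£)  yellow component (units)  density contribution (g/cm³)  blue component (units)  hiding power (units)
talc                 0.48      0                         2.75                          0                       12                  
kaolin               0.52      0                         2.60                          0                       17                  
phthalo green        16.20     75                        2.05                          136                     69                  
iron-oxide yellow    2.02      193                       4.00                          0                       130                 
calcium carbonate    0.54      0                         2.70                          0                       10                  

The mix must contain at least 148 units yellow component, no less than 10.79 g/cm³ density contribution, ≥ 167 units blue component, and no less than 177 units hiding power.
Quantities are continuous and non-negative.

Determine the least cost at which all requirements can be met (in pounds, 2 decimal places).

Treat it as an LP. Let x1 = kg of talc, x2 = kg of kaolin, x3 = kg of phthalo green, x4 = kg of iron-oxide yellow, x5 = kg of calcium carbonate.
Minimize 0.48x1 + 0.52x2 + 16.2x3 + 2.02x4 + 0.54x5 with:
  75x3 + 193x4 ≥ 148   (yellow component)
  2.75x1 + 2.6x2 + 2.05x3 + 4x4 + 2.7x5 ≥ 10.79   (density contribution)
  136x3 ≥ 167   (blue component)
  12x1 + 17x2 + 69x3 + 130x4 + 10x5 ≥ 177   (hiding power)
  x1, x2, x3, x4, x5 ≥ 0.
The minimum-cost mix takes nothing from talc, calcium carbonate — only kaolin, phthalo green, iron-oxide yellow. The density contribution, blue component, hiding power requirements are met with equality.
So kaolin = 2.616 kg, phthalo green = 1.228 kg, iron-oxide yellow = 0.3677 kg.
Hence cost = 0.52·2.616 + 16.2·1.228 + 2.02·0.3677 = £21.9967.

£22.00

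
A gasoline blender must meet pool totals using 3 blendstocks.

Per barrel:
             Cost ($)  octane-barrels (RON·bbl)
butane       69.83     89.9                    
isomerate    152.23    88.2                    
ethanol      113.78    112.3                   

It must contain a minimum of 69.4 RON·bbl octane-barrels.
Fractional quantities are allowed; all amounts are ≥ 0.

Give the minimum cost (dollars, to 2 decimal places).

$53.91

Treat it as an LP. Let x1 = barrels of butane, x2 = barrels of isomerate, x3 = barrels of ethanol.
min 69.83x1 + 152.23x2 + 113.78x3 s.t.:
  89.9x1 + 88.2x2 + 112.3x3 ≥ 69.4   (octane-barrels)
  x1, x2, x3 ≥ 0.
The minimum-cost mix takes nothing from isomerate, ethanol — only butane. Binding constraint: octane-barrels.
That vertex is x1 = 0.772.
Cost = 69.83·0.772 = 53.9088.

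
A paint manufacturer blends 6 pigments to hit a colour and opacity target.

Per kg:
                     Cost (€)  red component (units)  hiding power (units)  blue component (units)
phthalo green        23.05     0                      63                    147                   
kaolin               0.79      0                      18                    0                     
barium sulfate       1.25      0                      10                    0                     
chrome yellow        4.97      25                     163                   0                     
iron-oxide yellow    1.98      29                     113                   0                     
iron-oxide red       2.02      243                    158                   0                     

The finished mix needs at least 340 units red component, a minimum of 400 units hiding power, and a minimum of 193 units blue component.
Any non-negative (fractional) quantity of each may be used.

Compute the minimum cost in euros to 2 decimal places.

€34.32

Set it up as a linear program. Let x1 = kg of phthalo green, x2 = kg of kaolin, x3 = kg of barium sulfate, x4 = kg of chrome yellow, x5 = kg of iron-oxide yellow, x6 = kg of iron-oxide red.
Minimize 23.05x1 + 0.79x2 + 1.25x3 + 4.97x4 + 1.98x5 + 2.02x6 subject to:
  25x4 + 29x5 + 243x6 ≥ 340   (red component)
  63x1 + 18x2 + 10x3 + 163x4 + 113x5 + 158x6 ≥ 400   (hiding power)
  147x1 ≥ 193   (blue component)
  x1, x2, x3, x4, x5, x6 ≥ 0.
The optimal basis is {phthalo green, iron-oxide red}; kaolin, barium sulfate, chrome yellow, iron-oxide yellow drop out. Binding constraints: hiding power and blue component.
So phthalo green = 1.313 kg, iron-oxide red = 2.008 kg.
Hence cost = 23.05·1.313 + 2.02·2.008 = €34.3208.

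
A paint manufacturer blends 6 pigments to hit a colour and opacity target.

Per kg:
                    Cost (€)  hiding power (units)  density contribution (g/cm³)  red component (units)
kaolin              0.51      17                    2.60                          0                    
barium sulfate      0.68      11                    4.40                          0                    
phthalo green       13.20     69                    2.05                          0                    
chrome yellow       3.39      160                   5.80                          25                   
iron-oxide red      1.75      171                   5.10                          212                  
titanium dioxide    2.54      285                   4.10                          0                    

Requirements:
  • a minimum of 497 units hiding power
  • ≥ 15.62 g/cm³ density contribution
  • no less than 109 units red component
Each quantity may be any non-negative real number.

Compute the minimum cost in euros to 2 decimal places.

€5.20

This is a linear program. Let x1 = kg of kaolin, x2 = kg of barium sulfate, x3 = kg of phthalo green, x4 = kg of chrome yellow, x5 = kg of iron-oxide red, x6 = kg of titanium dioxide.
Minimize 0.51x1 + 0.68x2 + 13.2x3 + 3.39x4 + 1.75x5 + 2.54x6 s.t.:
  17x1 + 11x2 + 69x3 + 160x4 + 171x5 + 285x6 ≥ 497   (hiding power)
  2.6x1 + 4.4x2 + 2.05x3 + 5.8x4 + 5.1x5 + 4.1x6 ≥ 15.62   (density contribution)
  25x4 + 212x5 ≥ 109   (red component)
  x1, x2, x3, x4, x5, x6 ≥ 0.
The cheapest feasible vertex uses only barium sulfate, iron-oxide red; kaolin, phthalo green, chrome yellow, titanium dioxide are not used. The hiding power and density contribution requirements are met with equality.
Solving gives x2 = 0.1958, x5 = 2.894.
Hence cost = 0.68·0.1958 + 1.75·2.894 = €5.1976.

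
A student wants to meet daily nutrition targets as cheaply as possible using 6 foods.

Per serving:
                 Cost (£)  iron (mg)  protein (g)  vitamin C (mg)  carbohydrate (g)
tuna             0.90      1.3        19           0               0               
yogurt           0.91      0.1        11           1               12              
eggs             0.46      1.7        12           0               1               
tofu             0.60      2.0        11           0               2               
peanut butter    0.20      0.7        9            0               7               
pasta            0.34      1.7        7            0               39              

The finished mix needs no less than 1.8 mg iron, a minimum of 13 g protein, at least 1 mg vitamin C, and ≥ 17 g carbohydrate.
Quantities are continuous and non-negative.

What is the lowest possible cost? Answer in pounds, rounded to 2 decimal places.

£1.25

Set it up as a linear program. Let x1 = servings of tuna, x2 = servings of yogurt, x3 = servings of eggs, x4 = servings of tofu, x5 = servings of peanut butter, x6 = servings of pasta.
Minimize 0.9x1 + 0.91x2 + 0.46x3 + 0.6x4 + 0.2x5 + 0.34x6 subject to:
  1.3x1 + 0.1x2 + 1.7x3 + 2x4 + 0.7x5 + 1.7x6 ≥ 1.8   (iron)
  19x1 + 11x2 + 12x3 + 11x4 + 9x5 + 7x6 ≥ 13   (protein)
  1x2 ≥ 1   (vitamin C)
  12x2 + 1x3 + 2x4 + 7x5 + 39x6 ≥ 17   (carbohydrate)
  x1, x2, x3, x4, x5, x6 ≥ 0.
The cheapest feasible vertex uses only yogurt, pasta; tuna, eggs, tofu, peanut butter are not used. The iron and vitamin C requirements are met with equality.
Solving gives x2 = 1, x6 = 1.
Hence cost = 0.91·1 + 0.34·1 = £1.2500.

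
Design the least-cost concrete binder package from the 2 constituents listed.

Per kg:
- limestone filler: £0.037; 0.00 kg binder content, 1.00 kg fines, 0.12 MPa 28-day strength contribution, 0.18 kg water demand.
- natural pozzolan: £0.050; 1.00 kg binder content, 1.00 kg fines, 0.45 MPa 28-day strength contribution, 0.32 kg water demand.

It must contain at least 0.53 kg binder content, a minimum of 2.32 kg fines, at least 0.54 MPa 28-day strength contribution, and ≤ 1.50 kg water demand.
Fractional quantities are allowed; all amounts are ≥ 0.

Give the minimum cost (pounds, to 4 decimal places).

Let x1 = kg of limestone filler, x2 = kg of natural pozzolan.
min 0.037x1 + 0.05x2 subject to:
  1x2 ≥ 0.53   (binder content)
  1x1 + 1x2 ≥ 2.32   (fines)
  0.12x1 + 0.45x2 ≥ 0.54   (28-day strength contribution)
  0.18x1 + 0.32x2 ≤ 1.5   (water demand)
  x1, x2 ≥ 0.
Both inputs are positive at the optimum. Binding constraints: fines and 28-day strength contribution.
Solving gives x1 = 1.527, x2 = 0.7927.
Hence cost = 0.037·1.527 + 0.05·0.7927 = £0.096134.

£0.0961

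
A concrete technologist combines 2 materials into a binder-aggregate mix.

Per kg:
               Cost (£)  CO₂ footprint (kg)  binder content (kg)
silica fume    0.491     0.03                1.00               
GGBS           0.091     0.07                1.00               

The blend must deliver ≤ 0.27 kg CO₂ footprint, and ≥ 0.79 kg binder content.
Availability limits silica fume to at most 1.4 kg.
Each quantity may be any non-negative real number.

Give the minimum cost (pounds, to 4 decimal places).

£0.0719

Let x1 = kg of silica fume, x2 = kg of GGBS.
Minimize 0.491x1 + 0.091x2 subject to:
  0.03x1 + 0.07x2 ≤ 0.27   (CO₂ footprint)
  1x1 + 1x2 ≥ 0.79   (binder content)
  x1 ≤ 1.4
  x1, x2 ≥ 0.
At the optimum only GGBS is positive (silica fume = 0). Binding constraint: binder content.
That vertex is x2 = 0.79.
Hence cost = 0.091·0.79 = £0.071890.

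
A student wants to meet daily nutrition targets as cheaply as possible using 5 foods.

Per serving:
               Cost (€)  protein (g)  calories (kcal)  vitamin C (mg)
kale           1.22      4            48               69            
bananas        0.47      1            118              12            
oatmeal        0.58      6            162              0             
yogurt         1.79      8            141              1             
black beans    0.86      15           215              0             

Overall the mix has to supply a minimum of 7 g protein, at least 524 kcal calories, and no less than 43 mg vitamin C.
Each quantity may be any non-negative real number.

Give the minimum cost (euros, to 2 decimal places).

Treat it as an LP. Let x1 = servings of kale, x2 = servings of bananas, x3 = servings of oatmeal, x4 = servings of yogurt, x5 = servings of black beans.
Minimize 1.22x1 + 0.47x2 + 0.58x3 + 1.79x4 + 0.86x5 s.t.:
  4x1 + 1x2 + 6x3 + 8x4 + 15x5 ≥ 7   (protein)
  48x1 + 118x2 + 162x3 + 141x4 + 215x5 ≥ 524   (calories)
  69x1 + 12x2 + 1x4 ≥ 43   (vitamin C)
  x1, x2, x3, x4, x5 ≥ 0.
The minimum-cost mix takes nothing from kale, yogurt, black beans — only bananas, oatmeal. The calories and vitamin C requirements are met with equality.
That vertex is x2 = 3.583, x3 = 0.6245.
Objective = 0.47·3.583 + 0.58·0.6245 = 2.0462.

€2.05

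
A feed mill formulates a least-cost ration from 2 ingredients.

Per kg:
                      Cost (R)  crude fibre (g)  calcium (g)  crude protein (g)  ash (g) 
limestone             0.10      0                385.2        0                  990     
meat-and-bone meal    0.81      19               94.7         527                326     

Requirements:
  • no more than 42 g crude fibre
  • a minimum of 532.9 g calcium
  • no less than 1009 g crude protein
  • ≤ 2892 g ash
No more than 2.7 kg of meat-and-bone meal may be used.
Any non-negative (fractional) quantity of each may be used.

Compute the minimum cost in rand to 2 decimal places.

R1.64

Let x1 = kg of limestone, x2 = kg of meat-and-bone meal.
Minimize 0.1x1 + 0.81x2 with:
  19x2 ≤ 42   (crude fibre)
  385.2x1 + 94.7x2 ≥ 532.9   (calcium)
  527x2 ≥ 1009   (crude protein)
  990x1 + 326x2 ≤ 2892   (ash)
  x2 ≤ 2.7
  x1, x2 ≥ 0.
Both inputs are positive at the optimum. There the calcium and crude protein constraints are tight.
So limestone = 0.9127 kg, meat-and-bone meal = 1.915 kg.
Total cost: 0.1·0.9127 + 0.81·1.915 = 1.6424.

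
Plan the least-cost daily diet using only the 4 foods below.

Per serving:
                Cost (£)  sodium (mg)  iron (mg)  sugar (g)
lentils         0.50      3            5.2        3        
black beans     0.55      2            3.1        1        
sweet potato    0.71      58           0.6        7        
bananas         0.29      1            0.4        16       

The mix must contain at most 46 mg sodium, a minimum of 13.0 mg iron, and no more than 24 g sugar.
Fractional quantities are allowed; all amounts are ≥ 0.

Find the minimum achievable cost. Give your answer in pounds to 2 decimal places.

£1.25

This is a linear program. Let x1 = servings of lentils, x2 = servings of black beans, x3 = servings of sweet potato, x4 = servings of bananas.
Minimize 0.5x1 + 0.55x2 + 0.71x3 + 0.29x4 subject to:
  3x1 + 2x2 + 58x3 + 1x4 ≤ 46   (sodium)
  5.2x1 + 3.1x2 + 0.6x3 + 0.4x4 ≥ 13   (iron)
  3x1 + 1x2 + 7x3 + 16x4 ≤ 24   (sugar)
  x1, x2, x3, x4 ≥ 0.
The minimum-cost mix takes nothing from black beans, sweet potato, bananas — only lentils. The iron requirement is met with equality.
So lentils = 2.5 servings.
Objective = 0.5·2.5 = 1.2500.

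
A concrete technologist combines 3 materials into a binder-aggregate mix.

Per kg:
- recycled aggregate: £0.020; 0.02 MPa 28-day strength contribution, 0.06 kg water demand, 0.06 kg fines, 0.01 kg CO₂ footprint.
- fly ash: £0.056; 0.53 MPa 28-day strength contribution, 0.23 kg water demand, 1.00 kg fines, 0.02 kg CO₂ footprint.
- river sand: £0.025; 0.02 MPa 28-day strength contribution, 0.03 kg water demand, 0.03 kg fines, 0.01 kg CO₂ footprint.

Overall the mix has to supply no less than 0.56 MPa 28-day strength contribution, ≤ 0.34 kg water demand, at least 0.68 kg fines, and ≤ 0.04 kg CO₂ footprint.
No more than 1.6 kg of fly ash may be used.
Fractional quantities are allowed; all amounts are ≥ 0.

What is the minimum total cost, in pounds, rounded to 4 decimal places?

£0.0592

Let x1 = kg of recycled aggregate, x2 = kg of fly ash, x3 = kg of river sand.
Minimise 0.02x1 + 0.056x2 + 0.025x3 with:
  0.02x1 + 0.53x2 + 0.02x3 ≥ 0.56   (28-day strength contribution)
  0.06x1 + 0.23x2 + 0.03x3 ≤ 0.34   (water demand)
  0.06x1 + 1x2 + 0.03x3 ≥ 0.68   (fines)
  0.01x1 + 0.02x2 + 0.01x3 ≤ 0.04   (CO₂ footprint)
  x2 ≤ 1.6
  x1, x2, x3 ≥ 0.
At the optimum only fly ash is positive (recycled aggregate, river sand = 0). There the 28-day strength contribution constraint is tight.
That vertex is x2 = 1.057.
Cost = 0.056·1.057 = 0.059192.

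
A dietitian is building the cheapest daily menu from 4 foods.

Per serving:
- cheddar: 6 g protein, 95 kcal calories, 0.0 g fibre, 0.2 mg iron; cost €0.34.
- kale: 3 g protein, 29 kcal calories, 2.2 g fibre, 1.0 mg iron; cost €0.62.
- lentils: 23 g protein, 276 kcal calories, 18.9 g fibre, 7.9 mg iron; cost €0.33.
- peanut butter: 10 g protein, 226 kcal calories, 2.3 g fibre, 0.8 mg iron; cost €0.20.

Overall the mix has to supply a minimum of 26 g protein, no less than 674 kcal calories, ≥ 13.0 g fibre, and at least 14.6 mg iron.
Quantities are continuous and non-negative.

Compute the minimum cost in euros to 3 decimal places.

Set it up as a linear program. Let x1 = servings of cheddar, x2 = servings of kale, x3 = servings of lentils, x4 = servings of peanut butter.
Minimise 0.34x1 + 0.62x2 + 0.33x3 + 0.2x4 with:
  6x1 + 3x2 + 23x3 + 10x4 ≥ 26   (protein)
  95x1 + 29x2 + 276x3 + 226x4 ≥ 674   (calories)
  2.2x2 + 18.9x3 + 2.3x4 ≥ 13   (fibre)
  0.2x1 + 1x2 + 7.9x3 + 0.8x4 ≥ 14.6   (iron)
  x1, x2, x3, x4 ≥ 0.
The cheapest feasible vertex uses only lentils, peanut butter; cheddar, kale are not used. Binding constraints: calories and iron.
So lentils = 1.764 servings, peanut butter = 0.8277 servings.
Total cost: 0.33·1.764 + 0.2·0.8277 = 0.74766.

€0.748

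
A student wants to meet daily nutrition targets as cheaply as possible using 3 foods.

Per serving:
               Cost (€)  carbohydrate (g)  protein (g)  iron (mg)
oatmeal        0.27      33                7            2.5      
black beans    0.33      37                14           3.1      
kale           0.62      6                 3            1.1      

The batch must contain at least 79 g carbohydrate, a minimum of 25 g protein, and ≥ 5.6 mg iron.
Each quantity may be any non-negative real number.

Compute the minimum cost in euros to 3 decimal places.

€0.683

Set it up as a linear program. Let x1 = servings of oatmeal, x2 = servings of black beans, x3 = servings of kale.
Minimise 0.27x1 + 0.33x2 + 0.62x3 subject to:
  33x1 + 37x2 + 6x3 ≥ 79   (carbohydrate)
  7x1 + 14x2 + 3x3 ≥ 25   (protein)
  2.5x1 + 3.1x2 + 1.1x3 ≥ 5.6   (iron)
  x1, x2, x3 ≥ 0.
At the optimum only oatmeal, black beans are positive (kale = 0). There the carbohydrate and protein constraints are tight.
So oatmeal = 0.8916 servings, black beans = 1.34 servings.
Total cost: 0.27·0.8916 + 0.33·1.34 = 0.68293.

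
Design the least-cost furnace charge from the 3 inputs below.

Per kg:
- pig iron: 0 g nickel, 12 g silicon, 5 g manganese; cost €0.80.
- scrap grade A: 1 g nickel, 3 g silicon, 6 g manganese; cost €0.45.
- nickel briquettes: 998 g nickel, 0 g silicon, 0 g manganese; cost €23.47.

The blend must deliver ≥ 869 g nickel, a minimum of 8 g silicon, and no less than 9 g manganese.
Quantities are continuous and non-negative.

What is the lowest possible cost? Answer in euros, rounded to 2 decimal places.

€21.24

Treat it as an LP. Let x1 = kg of pig iron, x2 = kg of scrap grade A, x3 = kg of nickel briquettes.
min 0.8x1 + 0.45x2 + 23.47x3 subject to:
  1x2 + 998x3 ≥ 869   (nickel)
  12x1 + 3x2 ≥ 8   (silicon)
  5x1 + 6x2 ≥ 9   (manganese)
  x1, x2, x3 ≥ 0.
The optimal mix uses every input. The nickel, silicon, manganese requirements are met with equality.
Optimal quantities: pig iron = 0.3684 kg, scrap grade A = 1.193 kg, nickel briquettes = 0.8695 kg.
Total cost: 0.8·0.3684 + 0.45·1.193 + 23.47·0.8695 = 21.2387.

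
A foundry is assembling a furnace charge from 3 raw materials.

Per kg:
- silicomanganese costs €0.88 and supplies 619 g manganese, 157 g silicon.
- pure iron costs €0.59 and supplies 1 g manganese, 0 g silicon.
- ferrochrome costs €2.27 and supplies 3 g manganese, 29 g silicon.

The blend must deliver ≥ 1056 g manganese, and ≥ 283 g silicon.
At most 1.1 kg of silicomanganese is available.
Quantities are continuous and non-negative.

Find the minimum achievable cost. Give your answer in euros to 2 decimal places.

Set it up as a linear program. Let x1 = kg of silicomanganese, x2 = kg of pure iron, x3 = kg of ferrochrome.
min 0.88x1 + 0.59x2 + 2.27x3 with:
  619x1 + 1x2 + 3x3 ≥ 1056   (manganese)
  157x1 + 29x3 ≥ 283   (silicon)
  x1 ≤ 1.1
  x1, x2, x3 ≥ 0.
The optimal mix uses every input. Binding constraints: manganese, silicon, the silicomanganese cap.
Solving gives x1 = 1.1, x2 = 363.7, x3 = 3.803.
Hence cost = 0.88·1.1 + 0.59·363.7 + 2.27·3.803 = €224.1838.

€224.18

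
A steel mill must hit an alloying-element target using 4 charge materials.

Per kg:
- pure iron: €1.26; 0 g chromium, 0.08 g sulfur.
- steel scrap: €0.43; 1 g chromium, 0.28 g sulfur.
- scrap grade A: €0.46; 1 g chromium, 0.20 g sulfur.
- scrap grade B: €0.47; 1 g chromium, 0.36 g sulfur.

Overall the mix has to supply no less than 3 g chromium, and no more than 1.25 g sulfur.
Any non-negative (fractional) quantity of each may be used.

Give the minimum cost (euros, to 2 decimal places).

Let x1 = kg of pure iron, x2 = kg of steel scrap, x3 = kg of scrap grade A, x4 = kg of scrap grade B.
min 1.26x1 + 0.43x2 + 0.46x3 + 0.47x4 with:
  1x2 + 1x3 + 1x4 ≥ 3   (chromium)
  0.08x1 + 0.28x2 + 0.2x3 + 0.36x4 ≤ 1.25   (sulfur)
  x1, x2, x3, x4 ≥ 0.
At the optimum only steel scrap is positive (pure iron, scrap grade A, scrap grade B = 0). The chromium requirement is met with equality.
So steel scrap = 3 kg.
Objective = 0.43·3 = 1.2900.

€1.29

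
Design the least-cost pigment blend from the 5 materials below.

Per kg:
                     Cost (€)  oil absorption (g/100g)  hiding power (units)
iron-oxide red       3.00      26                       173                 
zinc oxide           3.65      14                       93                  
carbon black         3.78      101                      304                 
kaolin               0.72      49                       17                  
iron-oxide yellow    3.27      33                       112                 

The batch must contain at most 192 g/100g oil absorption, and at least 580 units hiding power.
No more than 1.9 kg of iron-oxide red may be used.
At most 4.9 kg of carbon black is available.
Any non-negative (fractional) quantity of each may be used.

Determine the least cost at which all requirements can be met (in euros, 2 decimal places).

Let x1 = kg of iron-oxide red, x2 = kg of zinc oxide, x3 = kg of carbon black, x4 = kg of kaolin, x5 = kg of iron-oxide yellow.
Minimise 3x1 + 3.65x2 + 3.78x3 + 0.72x4 + 3.27x5 subject to:
  26x1 + 14x2 + 101x3 + 49x4 + 33x5 ≤ 192   (oil absorption)
  173x1 + 93x2 + 304x3 + 17x4 + 112x5 ≥ 580   (hiding power)
  x1 ≤ 1.9
  x3 ≤ 4.9
  x1, x2, x3, x4, x5 ≥ 0.
The minimum-cost mix takes nothing from zinc oxide, kaolin, iron-oxide yellow — only iron-oxide red, carbon black. Binding constraints: oil absorption and hiding power.
So iron-oxide red = 0.02215 kg, carbon black = 1.895 kg.
Objective = 3·0.02215 + 3.78·1.895 = 7.2296.

€7.23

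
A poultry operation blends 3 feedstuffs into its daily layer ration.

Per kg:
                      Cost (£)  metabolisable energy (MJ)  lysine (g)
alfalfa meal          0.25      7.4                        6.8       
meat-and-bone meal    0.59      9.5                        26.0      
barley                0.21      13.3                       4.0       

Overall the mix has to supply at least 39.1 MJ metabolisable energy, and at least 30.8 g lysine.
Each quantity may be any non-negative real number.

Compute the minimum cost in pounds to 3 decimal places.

This is a linear program. Let x1 = kg of alfalfa meal, x2 = kg of meat-and-bone meal, x3 = kg of barley.
Minimize 0.25x1 + 0.59x2 + 0.21x3 subject to:
  7.4x1 + 9.5x2 + 13.3x3 ≥ 39.1   (metabolisable energy)
  6.8x1 + 26x2 + 4x3 ≥ 30.8   (lysine)
  x1, x2, x3 ≥ 0.
The minimum-cost mix takes nothing from alfalfa meal — only meat-and-bone meal, barley. The metabolisable energy and lysine requirements are met with equality.
Solving gives x2 = 0.8227, x3 = 2.352.
Total cost: 0.59·0.8227 + 0.21·2.352 = 0.97931.

£0.979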